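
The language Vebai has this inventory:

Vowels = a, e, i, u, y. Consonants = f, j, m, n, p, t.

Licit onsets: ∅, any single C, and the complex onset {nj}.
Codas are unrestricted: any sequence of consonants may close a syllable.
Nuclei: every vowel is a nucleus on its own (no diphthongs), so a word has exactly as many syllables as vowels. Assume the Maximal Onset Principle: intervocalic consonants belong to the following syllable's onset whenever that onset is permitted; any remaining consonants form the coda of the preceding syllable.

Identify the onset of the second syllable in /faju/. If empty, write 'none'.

j

Vowels present: a, u; each is a nucleus, giving 2 syllables.
Between /a/ (V1) and /u/ (V2): /j/ is a single consonant, so it becomes the next onset.
Result: fa.ju.
Syllable 2 is /ju/: onset /j/, nucleus /u/, coda ∅.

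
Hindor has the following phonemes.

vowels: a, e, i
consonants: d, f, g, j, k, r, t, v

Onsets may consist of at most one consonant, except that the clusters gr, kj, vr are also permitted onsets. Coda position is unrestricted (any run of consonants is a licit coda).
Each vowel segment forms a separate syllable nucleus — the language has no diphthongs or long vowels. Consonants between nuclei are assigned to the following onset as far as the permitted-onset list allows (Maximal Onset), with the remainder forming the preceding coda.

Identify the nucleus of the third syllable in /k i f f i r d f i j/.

The vowels are i, i, i — 3 nuclei, so 3 syllables.
The third nucleus (vowel 3 from the left) is /i/.

i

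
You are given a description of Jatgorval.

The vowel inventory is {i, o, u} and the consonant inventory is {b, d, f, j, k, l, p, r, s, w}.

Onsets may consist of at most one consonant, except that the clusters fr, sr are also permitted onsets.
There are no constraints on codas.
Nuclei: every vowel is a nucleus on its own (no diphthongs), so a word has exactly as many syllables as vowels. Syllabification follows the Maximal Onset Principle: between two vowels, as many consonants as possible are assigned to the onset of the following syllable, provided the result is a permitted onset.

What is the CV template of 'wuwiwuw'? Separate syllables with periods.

CV.CV.CVC

Vowels present: u, i, u; each is a nucleus, giving 3 syllables.
V1 /u/ – V2 /i/: /w/ is a single consonant, so it becomes the next onset.
V2 /i/ – V3 /u/: just /w/ — single C goes to the following onset.
So the parse is wu.wi.wuw.
Mapping each syllable to C/V: /wu/ → CV, /wi/ → CV, /wuw/ → CVC.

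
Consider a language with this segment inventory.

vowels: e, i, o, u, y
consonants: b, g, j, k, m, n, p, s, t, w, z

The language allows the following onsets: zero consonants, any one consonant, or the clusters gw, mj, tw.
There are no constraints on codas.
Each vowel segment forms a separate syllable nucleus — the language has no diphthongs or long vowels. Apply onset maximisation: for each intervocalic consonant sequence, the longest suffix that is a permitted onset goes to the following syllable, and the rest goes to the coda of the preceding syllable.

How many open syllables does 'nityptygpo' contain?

The vowels are i, y, y, o — 4 nuclei, so 4 syllables.
V1 /i/ – V2 /y/: just /t/ — single C goes to the following onset.
V2 /y/ – V3 /y/: /pt/ — longest licit onset from the right is /t/, leaving /p/ as coda.
V3 /y/ – V4 /o/: cluster /gp/ — the longest permitted-onset suffix is /p/; onset = /p/, preceding coda = /g/.
Syllabification: ni.typ.tyg.po.
Classifying each syllable: /ni/ (open), /typ/ (closed), /tyg/ (closed), /po/ (open).
Open syllables: 2.

2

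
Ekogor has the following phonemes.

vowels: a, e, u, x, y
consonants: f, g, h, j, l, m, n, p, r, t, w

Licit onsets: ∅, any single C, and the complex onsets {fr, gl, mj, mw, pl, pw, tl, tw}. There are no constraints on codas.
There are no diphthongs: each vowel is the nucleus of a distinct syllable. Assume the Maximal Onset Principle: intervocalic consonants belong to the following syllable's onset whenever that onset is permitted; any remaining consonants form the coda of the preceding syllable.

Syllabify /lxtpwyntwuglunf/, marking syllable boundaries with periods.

Nuclei (vowels): x, y, u, u → 4 syllables.
V1 /x/ – V2 /y/: cluster /tpw/ — the longest permitted-onset suffix is /pw/; onset = /pw/, preceding coda = /t/.
V2 /y/ – V3 /u/: cluster /ntw/ — the longest permitted-onset suffix is /tw/; onset = /tw/, preceding coda = /n/.
V3 /u/ – V4 /u/: /gl/ — entire cluster is a permitted onset → onset /gl/, coda ∅.

lxt.pwyn.twu.glunf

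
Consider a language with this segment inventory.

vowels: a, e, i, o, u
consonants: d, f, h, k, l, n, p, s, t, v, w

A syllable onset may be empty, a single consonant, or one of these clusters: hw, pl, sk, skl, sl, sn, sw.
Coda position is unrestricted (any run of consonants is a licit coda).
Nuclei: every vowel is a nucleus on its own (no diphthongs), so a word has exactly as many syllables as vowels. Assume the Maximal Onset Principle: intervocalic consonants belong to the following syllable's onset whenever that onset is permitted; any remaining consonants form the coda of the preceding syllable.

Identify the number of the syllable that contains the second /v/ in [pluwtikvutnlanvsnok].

4

The vowels are u, i, u, a, o — 5 nuclei, so 5 syllables.
V1 /u/ – V2 /i/: cluster /wt/ — the longest permitted-onset suffix is /t/; onset = /t/, preceding coda = /w/.
V2 /i/ – V3 /u/: cluster /kv/ — the longest permitted-onset suffix is /v/; onset = /v/, preceding coda = /k/.
V3 /u/ – V4 /a/: cluster /tnl/ — the longest permitted-onset suffix is /l/; onset = /l/, preceding coda = /tn/.
V4 /a/ – V5 /o/: /nvsn/ — longest licit onset from the right is /sn/, leaving /nv/ as coda.
Result: pluw.tik.vutn.lanv.snok.
The second /v/ is in the coda of syllable 4 (/lanv/).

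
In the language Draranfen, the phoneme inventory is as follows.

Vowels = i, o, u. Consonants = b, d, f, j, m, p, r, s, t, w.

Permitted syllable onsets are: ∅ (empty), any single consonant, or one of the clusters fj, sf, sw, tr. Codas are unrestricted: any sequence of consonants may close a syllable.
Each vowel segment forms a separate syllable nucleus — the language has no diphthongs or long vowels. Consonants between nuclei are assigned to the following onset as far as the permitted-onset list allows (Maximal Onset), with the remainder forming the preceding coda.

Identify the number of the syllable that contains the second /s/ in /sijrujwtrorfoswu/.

Nuclei (vowels): i, u, o, o, u → 5 syllables.
Between /i/ (V1) and /u/ (V2): cluster /jr/ — the longest permitted-onset suffix is /r/; onset = /r/, preceding coda = /j/.
Between /u/ (V2) and /o/ (V3): /jwtr/ — longest licit onset from the right is /tr/, leaving /jw/ as coda.
Between /o/ (V3) and /o/ (V4): /rf/; trying suffixes from longest down, /f/ is the first permitted one, so coda /r/ | onset /f/.
Between /o/ (V4) and /u/ (V5): /sw/ is a licit onset in full, so it all attaches to the next syllable.
Syllabification: sij.rujw.tror.fo.swu.
The second /s/ is in the onset of syllable 5 (/swu/).

5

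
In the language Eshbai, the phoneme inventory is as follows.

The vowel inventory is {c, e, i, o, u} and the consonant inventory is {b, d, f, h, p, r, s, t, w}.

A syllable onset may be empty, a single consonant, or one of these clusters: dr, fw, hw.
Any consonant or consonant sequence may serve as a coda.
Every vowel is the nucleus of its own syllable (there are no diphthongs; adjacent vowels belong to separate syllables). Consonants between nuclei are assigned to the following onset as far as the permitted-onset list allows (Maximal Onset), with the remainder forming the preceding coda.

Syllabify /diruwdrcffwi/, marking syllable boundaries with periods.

Nuclei (vowels): i, u, c, i → 4 syllables.
V1 /i/ – V2 /u/: /r/ is a single consonant, so it becomes the next onset.
V2 /u/ – V3 /c/: /wdr/; trying suffixes from longest down, /dr/ is the first permitted one, so coda /w/ | onset /dr/.
V3 /c/ – V4 /i/: /ffw/; trying suffixes from longest down, /fw/ is the first permitted one, so coda /f/ | onset /fw/.

di.ruw.drcf.fwi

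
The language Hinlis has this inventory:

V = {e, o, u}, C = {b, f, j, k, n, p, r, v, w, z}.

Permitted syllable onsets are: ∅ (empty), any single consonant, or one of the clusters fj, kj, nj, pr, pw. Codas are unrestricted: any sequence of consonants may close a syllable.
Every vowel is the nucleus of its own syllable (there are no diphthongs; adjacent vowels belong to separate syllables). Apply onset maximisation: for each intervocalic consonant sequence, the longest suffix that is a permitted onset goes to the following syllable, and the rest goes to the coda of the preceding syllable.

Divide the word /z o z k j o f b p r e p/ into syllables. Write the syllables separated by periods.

Vowels present: o, o, e; each is a nucleus, giving 3 syllables.
σ1/σ2 boundary: /zkj/; trying suffixes from longest down, /kj/ is the first permitted one, so coda /z/ | onset /kj/.
σ2/σ3 boundary: /fbpr/ splits as /fb/ + /pr/ (/pr/ is the longest suffix that is a licit onset).

zoz.kjofb.prep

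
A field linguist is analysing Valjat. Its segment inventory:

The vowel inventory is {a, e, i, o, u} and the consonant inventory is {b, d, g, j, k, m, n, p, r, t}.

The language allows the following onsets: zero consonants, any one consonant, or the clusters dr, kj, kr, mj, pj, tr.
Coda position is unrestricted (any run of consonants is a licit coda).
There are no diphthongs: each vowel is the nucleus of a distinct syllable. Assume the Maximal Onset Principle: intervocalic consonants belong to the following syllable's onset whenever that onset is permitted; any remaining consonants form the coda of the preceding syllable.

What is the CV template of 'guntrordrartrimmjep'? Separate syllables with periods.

Vowels present: u, o, a, i, e; each is a nucleus, giving 5 syllables.
σ1/σ2 boundary: /ntr/ — longest licit onset from the right is /tr/, leaving /n/ as coda.
σ2/σ3 boundary: /rdr/; trying suffixes from longest down, /dr/ is the first permitted one, so coda /r/ | onset /dr/.
σ3/σ4 boundary: /rtr/ splits as /r/ + /tr/ (/tr/ is the longest suffix that is a licit onset).
σ4/σ5 boundary: /mmj/ — longest licit onset from the right is /mj/, leaving /m/ as coda.
Result: gun.tror.drar.trim.mjep.
Mapping each syllable to C/V: /gun/ → CVC, /tror/ → CCVC, /drar/ → CCVC, /trim/ → CCVC, /mjep/ → CCVC.

CVC.CCVC.CCVC.CCVC.CCVC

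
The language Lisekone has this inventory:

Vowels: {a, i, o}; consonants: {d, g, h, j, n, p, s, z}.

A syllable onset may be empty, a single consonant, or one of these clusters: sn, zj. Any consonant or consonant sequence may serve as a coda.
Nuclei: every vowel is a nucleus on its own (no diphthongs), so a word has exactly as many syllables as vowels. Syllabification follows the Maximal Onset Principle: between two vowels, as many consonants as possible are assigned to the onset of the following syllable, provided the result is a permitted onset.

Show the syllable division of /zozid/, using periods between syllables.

The vowels are o, i — 2 nuclei, so 2 syllables.
σ1/σ2 boundary: /z/ → onset of the next syllable (single consonants are always licit onsets).

zo.zid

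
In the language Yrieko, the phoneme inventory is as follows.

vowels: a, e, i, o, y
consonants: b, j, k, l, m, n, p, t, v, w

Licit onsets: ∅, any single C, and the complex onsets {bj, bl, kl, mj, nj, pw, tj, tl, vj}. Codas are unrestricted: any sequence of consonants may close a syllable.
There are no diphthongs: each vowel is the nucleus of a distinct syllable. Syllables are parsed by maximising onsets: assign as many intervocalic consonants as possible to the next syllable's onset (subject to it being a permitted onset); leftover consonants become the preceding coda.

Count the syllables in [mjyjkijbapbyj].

Vowels present: y, i, a, y; each is a nucleus, giving 4 syllables.

4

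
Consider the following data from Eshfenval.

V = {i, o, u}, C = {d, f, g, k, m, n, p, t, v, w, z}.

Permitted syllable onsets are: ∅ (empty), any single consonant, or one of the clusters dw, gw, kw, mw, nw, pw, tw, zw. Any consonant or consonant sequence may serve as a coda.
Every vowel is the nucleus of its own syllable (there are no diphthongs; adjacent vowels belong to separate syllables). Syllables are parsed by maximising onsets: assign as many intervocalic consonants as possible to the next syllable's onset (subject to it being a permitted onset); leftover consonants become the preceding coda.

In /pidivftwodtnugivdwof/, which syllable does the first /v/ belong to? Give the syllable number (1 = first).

Nuclei (vowels): i, i, o, u, i, o → 6 syllables.
σ1/σ2 boundary: just /d/ — single C goes to the following onset.
σ2/σ3 boundary: cluster /vftw/ — the longest permitted-onset suffix is /tw/; onset = /tw/, preceding coda = /vf/.
σ3/σ4 boundary: cluster /dtn/ — the longest permitted-onset suffix is /n/; onset = /n/, preceding coda = /dt/.
σ4/σ5 boundary: /g/ is a single consonant, so it becomes the next onset.
σ5/σ6 boundary: /vdw/ splits as /v/ + /dw/ (/dw/ is the longest suffix that is a licit onset).
Syllabification: pi.divf.twodt.nu.giv.dwof.
The first /v/ is in the coda of syllable 2 (/divf/).

2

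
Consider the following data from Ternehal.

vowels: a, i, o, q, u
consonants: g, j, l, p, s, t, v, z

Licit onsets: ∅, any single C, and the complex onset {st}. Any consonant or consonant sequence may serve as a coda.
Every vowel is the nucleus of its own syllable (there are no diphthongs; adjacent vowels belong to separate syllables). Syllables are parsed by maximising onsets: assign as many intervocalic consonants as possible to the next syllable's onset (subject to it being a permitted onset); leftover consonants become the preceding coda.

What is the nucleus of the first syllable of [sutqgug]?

Nuclei (vowels): u, q, u → 3 syllables.
The first nucleus (vowel 1 from the left) is /u/.

u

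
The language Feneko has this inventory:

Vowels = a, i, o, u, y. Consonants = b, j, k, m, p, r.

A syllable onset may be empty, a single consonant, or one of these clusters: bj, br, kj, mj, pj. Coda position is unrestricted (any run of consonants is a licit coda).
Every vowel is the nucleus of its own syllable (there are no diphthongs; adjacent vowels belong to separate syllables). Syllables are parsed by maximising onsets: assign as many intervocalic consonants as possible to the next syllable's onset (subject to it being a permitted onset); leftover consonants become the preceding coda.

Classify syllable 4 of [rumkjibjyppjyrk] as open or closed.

The vowels are u, i, y, y — 4 nuclei, so 4 syllables.
σ1/σ2 boundary: cluster /mkj/ — the longest permitted-onset suffix is /kj/; onset = /kj/, preceding coda = /m/.
σ2/σ3 boundary: /bj/ is a licit onset in full, so it all attaches to the next syllable.
σ3/σ4 boundary: cluster /ppj/ — the longest permitted-onset suffix is /pj/; onset = /pj/, preceding coda = /p/.
So the parse is rum.kji.bjyp.pjyrk.
Syllable 4 is /pjyrk/ with coda /rk/, so it is closed.

closed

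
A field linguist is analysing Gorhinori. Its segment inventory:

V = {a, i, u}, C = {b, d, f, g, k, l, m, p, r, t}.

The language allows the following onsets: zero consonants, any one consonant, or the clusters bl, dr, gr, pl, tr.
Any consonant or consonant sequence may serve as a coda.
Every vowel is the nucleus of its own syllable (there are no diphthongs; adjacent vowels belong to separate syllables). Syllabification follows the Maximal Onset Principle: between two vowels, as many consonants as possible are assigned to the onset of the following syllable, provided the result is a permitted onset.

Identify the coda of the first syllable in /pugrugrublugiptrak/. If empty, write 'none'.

Vowels present: u, u, u, u, i, a; each is a nucleus, giving 6 syllables.
V1 /u/ – V2 /u/: /gr/ — entire cluster is a permitted onset → onset /gr/, coda ∅.
V2 /u/ – V3 /u/: /gr/ is a licit onset in full, so it all attaches to the next syllable.
V3 /u/ – V4 /u/: cluster /bl/ — /bl/ is itself a permitted onset, so the whole cluster goes right; preceding coda = ∅.
V4 /u/ – V5 /i/: /g/ → onset of the next syllable (single consonants are always licit onsets).
V5 /i/ – V6 /a/: /ptr/ — longest licit onset from the right is /tr/, leaving /p/ as coda.
So the parse is pu.gru.gru.blu.gip.trak.
Syllable 1 is /pu/: onset /p/, nucleus /u/, coda ∅.

none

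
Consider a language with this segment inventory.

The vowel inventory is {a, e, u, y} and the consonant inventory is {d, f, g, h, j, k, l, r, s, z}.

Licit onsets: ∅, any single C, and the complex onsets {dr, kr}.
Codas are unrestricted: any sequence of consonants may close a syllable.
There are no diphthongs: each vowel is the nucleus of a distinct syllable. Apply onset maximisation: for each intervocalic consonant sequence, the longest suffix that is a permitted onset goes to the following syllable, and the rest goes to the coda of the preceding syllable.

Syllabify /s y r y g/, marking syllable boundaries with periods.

The vowels are y, y — 2 nuclei, so 2 syllables.
σ1/σ2 boundary: /r/ is a single consonant, so it becomes the next onset.

sy.ryg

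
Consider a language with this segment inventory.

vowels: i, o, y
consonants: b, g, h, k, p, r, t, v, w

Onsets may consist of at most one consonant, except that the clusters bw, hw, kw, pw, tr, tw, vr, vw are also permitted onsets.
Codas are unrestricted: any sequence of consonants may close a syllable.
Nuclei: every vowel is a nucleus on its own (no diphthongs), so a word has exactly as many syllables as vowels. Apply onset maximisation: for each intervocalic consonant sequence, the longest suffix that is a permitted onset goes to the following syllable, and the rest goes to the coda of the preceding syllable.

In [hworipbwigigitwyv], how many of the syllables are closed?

2

Nuclei (vowels): o, i, i, i, i, y → 6 syllables.
V1 /o/ – V2 /i/: /r/ → onset of the next syllable (single consonants are always licit onsets).
V2 /i/ – V3 /i/: /pbw/ — longest licit onset from the right is /bw/, leaving /p/ as coda.
V3 /i/ – V4 /i/: just /g/ — single C goes to the following onset.
V4 /i/ – V5 /i/: /g/ → onset of the next syllable (single consonants are always licit onsets).
V5 /i/ – V6 /y/: /tw/ is a licit onset in full, so it all attaches to the next syllable.
So the parse is hwo.rip.bwi.gi.gi.twyv.
Classifying each syllable: /hwo/ (open), /rip/ (closed), /bwi/ (open), /gi/ (open), /gi/ (open), /twyv/ (closed).
Closed syllables: 2.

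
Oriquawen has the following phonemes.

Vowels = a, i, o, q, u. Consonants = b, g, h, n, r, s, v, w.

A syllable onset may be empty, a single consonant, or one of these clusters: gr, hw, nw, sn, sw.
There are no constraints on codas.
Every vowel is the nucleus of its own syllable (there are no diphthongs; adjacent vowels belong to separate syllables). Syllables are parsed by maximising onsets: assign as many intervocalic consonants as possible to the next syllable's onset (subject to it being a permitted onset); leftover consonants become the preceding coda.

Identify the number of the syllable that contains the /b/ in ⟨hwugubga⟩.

Nuclei (vowels): u, u, a → 3 syllables.
σ1/σ2 boundary: just /g/ — single C goes to the following onset.
σ2/σ3 boundary: /bg/; trying suffixes from longest down, /g/ is the first permitted one, so coda /b/ | onset /g/.
Result: hwu.gub.ga.
The /b/ is in the coda of syllable 2 (/gub/).

2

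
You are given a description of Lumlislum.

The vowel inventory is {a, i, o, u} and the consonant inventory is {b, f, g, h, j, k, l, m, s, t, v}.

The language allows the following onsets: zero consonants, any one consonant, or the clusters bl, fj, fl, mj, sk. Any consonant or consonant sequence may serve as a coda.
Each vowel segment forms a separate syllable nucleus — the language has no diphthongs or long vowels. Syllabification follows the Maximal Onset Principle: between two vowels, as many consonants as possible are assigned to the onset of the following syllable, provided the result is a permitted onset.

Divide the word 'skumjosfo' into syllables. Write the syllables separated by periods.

sku.mjos.fo

Nuclei (vowels): u, o, o → 3 syllables.
σ1/σ2 boundary: cluster /mj/ — /mj/ is itself a permitted onset, so the whole cluster goes right; preceding coda = ∅.
σ2/σ3 boundary: /sf/ splits as /s/ + /f/ (/f/ is the longest suffix that is a licit onset).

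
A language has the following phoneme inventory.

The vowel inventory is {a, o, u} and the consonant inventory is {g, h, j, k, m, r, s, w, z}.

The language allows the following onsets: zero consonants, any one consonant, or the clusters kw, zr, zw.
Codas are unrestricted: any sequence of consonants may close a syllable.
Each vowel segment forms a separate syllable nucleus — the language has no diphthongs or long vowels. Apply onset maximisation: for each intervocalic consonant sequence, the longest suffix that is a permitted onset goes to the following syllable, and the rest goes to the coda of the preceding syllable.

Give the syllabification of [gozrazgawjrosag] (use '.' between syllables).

go.zraz.gawj.ro.sag

Nuclei (vowels): o, a, a, o, a → 5 syllables.
σ1/σ2 boundary: /zr/ — entire cluster is a permitted onset → onset /zr/, coda ∅.
σ2/σ3 boundary: /zg/; trying suffixes from longest down, /g/ is the first permitted one, so coda /z/ | onset /g/.
σ3/σ4 boundary: cluster /wjr/ — the longest permitted-onset suffix is /r/; onset = /r/, preceding coda = /wj/.
σ4/σ5 boundary: /s/ is a single consonant, so it becomes the next onset.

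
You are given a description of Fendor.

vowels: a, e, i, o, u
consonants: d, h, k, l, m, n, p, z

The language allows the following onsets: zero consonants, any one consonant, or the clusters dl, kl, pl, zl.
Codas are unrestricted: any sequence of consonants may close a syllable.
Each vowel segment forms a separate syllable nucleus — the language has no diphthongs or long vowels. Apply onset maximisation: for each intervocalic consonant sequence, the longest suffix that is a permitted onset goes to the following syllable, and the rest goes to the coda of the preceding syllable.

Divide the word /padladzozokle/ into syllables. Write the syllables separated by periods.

pa.dlad.zo.zo.kle

Nuclei (vowels): a, a, o, o, e → 5 syllables.
V1 /a/ – V2 /a/: cluster /dl/ — /dl/ is itself a permitted onset, so the whole cluster goes right; preceding coda = ∅.
V2 /a/ – V3 /o/: /dz/ splits as /d/ + /z/ (/z/ is the longest suffix that is a licit onset).
V3 /o/ – V4 /o/: /z/ → onset of the next syllable (single consonants are always licit onsets).
V4 /o/ – V5 /e/: cluster /kl/ — /kl/ is itself a permitted onset, so the whole cluster goes right; preceding coda = ∅.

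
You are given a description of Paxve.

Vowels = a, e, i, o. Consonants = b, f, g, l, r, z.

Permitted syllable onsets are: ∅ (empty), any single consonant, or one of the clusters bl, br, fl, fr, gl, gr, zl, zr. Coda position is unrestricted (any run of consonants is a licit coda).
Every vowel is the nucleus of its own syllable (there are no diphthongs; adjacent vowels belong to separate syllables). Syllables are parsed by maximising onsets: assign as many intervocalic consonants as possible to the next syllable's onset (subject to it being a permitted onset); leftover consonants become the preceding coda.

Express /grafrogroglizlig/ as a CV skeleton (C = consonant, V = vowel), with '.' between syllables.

The vowels are a, o, o, i, i — 5 nuclei, so 5 syllables.
/a…o/ gap (V1→V2): /fr/ is a licit onset in full, so it all attaches to the next syllable.
/o…o/ gap (V2→V3): /gr/ — entire cluster is a permitted onset → onset /gr/, coda ∅.
/o…i/ gap (V3→V4): cluster /gl/ — /gl/ is itself a permitted onset, so the whole cluster goes right; preceding coda = ∅.
/i…i/ gap (V4→V5): /zl/ is a licit onset in full, so it all attaches to the next syllable.
So the parse is gra.fro.gro.gli.zlig.
Mapping each syllable to C/V: /gra/ → CCV, /fro/ → CCV, /gro/ → CCV, /gli/ → CCV, /zlig/ → CCVC.

CCV.CCV.CCV.CCV.CCVC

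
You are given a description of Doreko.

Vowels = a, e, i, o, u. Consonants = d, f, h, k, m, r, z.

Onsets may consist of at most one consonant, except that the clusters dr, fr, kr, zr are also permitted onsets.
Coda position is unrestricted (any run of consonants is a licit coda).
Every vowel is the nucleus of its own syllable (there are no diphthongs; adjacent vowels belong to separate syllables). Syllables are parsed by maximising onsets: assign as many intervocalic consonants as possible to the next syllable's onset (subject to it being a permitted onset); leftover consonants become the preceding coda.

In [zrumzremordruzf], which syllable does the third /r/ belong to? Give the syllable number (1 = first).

3

Nuclei (vowels): u, e, o, u → 4 syllables.
Between /u/ (V1) and /e/ (V2): /mzr/; trying suffixes from longest down, /zr/ is the first permitted one, so coda /m/ | onset /zr/.
Between /e/ (V2) and /o/ (V3): /m/ is a single consonant, so it becomes the next onset.
Between /o/ (V3) and /u/ (V4): cluster /rdr/ — the longest permitted-onset suffix is /dr/; onset = /dr/, preceding coda = /r/.
Result: zrum.zre.mor.druzf.
The third /r/ is in the coda of syllable 3 (/mor/).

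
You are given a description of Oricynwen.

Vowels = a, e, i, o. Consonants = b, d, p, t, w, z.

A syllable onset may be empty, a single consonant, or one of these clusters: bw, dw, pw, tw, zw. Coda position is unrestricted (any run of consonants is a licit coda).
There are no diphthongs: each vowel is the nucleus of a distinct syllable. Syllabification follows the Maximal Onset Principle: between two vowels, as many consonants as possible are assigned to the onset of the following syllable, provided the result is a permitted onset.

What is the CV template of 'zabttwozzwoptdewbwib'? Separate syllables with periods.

CVCC.CCVC.CCVCC.CVC.CCVC

Nuclei (vowels): a, o, o, e, i → 5 syllables.
σ1/σ2 boundary: /bttw/ — longest licit onset from the right is /tw/, leaving /bt/ as coda.
σ2/σ3 boundary: /zzw/ splits as /z/ + /zw/ (/zw/ is the longest suffix that is a licit onset).
σ3/σ4 boundary: /ptd/ — longest licit onset from the right is /d/, leaving /pt/ as coda.
σ4/σ5 boundary: /wbw/; trying suffixes from longest down, /bw/ is the first permitted one, so coda /w/ | onset /bw/.
Syllabification: zabt.twoz.zwopt.dew.bwib.
Mapping each syllable to C/V: /zabt/ → CVCC, /twoz/ → CCVC, /zwopt/ → CCVCC, /dew/ → CVC, /bwib/ → CCVC.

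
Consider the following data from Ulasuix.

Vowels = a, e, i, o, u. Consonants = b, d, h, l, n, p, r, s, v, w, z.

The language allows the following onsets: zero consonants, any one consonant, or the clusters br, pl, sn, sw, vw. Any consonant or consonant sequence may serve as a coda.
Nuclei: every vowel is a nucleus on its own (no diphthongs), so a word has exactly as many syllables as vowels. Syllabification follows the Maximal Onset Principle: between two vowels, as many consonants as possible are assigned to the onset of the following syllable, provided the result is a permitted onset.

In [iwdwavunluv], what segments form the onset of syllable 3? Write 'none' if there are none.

v

Nuclei (vowels): i, a, u, u → 4 syllables.
/i…a/ gap (V1→V2): /wdw/; trying suffixes from longest down, /w/ is the first permitted one, so coda /wd/ | onset /w/.
/a…u/ gap (V2→V3): just /v/ — single C goes to the following onset.
/u…u/ gap (V3→V4): cluster /nl/ — the longest permitted-onset suffix is /l/; onset = /l/, preceding coda = /n/.
So the parse is iwd.wa.vun.luv.
Syllable 3 is /vun/: onset /v/, nucleus /u/, coda /n/.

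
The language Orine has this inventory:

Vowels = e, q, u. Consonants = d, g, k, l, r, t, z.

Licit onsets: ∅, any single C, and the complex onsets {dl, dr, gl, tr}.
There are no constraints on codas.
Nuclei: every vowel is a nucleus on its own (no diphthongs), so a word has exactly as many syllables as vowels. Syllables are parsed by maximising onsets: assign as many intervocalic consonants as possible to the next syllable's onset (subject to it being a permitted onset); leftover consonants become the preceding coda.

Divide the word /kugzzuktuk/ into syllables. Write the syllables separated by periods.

The vowels are u, u, u — 3 nuclei, so 3 syllables.
/u…u/ gap (V1→V2): /gzz/ splits as /gz/ + /z/ (/z/ is the longest suffix that is a licit onset).
/u…u/ gap (V2→V3): /kt/ splits as /k/ + /t/ (/t/ is the longest suffix that is a licit onset).

kugz.zuk.tuk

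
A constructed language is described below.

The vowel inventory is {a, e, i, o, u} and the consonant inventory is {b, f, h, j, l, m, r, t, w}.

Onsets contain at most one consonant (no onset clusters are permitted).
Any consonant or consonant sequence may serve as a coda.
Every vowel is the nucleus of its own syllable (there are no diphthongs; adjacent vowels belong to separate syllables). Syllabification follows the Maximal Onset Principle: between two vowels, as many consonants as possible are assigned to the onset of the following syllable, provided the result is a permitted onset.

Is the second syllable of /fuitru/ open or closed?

closed

Vowels present: u, i, u; each is a nucleus, giving 3 syllables.
Between /u/ (V1) and /i/ (V2): nothing intervenes; syllable break is V.V.
Between /i/ (V2) and /u/ (V3): cluster /tr/ — the longest permitted-onset suffix is /r/; onset = /r/, preceding coda = /t/.
So the parse is fu.it.ru.
Syllable 2 is /it/ with coda /t/, so it is closed.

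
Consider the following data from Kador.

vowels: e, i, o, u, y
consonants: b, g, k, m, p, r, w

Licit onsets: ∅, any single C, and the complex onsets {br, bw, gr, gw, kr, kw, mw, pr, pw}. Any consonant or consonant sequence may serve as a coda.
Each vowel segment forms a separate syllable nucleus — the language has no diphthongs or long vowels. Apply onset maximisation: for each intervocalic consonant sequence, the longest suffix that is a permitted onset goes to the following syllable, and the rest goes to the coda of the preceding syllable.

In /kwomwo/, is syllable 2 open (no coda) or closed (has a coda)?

open

Nuclei (vowels): o, o → 2 syllables.
/o…o/ gap (V1→V2): /mw/ is a licit onset in full, so it all attaches to the next syllable.
Result: kwo.mwo.
Syllable 2 is /mwo/; it ends in its nucleus with no coda, so it is open.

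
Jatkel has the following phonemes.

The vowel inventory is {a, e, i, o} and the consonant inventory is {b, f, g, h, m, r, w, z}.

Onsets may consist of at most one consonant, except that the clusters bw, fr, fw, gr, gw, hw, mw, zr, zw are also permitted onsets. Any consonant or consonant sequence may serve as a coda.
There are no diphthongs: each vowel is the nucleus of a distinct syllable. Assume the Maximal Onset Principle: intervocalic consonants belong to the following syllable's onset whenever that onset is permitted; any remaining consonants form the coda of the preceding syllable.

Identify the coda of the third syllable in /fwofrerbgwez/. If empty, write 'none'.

Nuclei (vowels): o, e, e → 3 syllables.
/o…e/ gap (V1→V2): /fr/ — entire cluster is a permitted onset → onset /fr/, coda ∅.
/e…e/ gap (V2→V3): /rbgw/ splits as /rb/ + /gw/ (/gw/ is the longest suffix that is a licit onset).
Putting it together: fwo.frerb.gwez.
Syllable 3 is /gwez/: onset /gw/, nucleus /e/, coda /z/.

z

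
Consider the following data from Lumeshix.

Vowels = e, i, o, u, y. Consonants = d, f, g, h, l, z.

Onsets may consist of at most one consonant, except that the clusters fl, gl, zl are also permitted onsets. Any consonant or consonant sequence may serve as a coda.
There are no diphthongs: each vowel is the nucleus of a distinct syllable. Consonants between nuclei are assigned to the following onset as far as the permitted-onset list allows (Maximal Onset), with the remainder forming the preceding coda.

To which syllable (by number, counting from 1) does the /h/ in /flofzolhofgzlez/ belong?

3

Nuclei (vowels): o, o, o, e → 4 syllables.
V1 /o/ – V2 /o/: /fz/; trying suffixes from longest down, /z/ is the first permitted one, so coda /f/ | onset /z/.
V2 /o/ – V3 /o/: cluster /lh/ — the longest permitted-onset suffix is /h/; onset = /h/, preceding coda = /l/.
V3 /o/ – V4 /e/: /fgzl/; trying suffixes from longest down, /zl/ is the first permitted one, so coda /fg/ | onset /zl/.
Result: flof.zol.hofg.zlez.
The /h/ is in the onset of syllable 3 (/hofg/).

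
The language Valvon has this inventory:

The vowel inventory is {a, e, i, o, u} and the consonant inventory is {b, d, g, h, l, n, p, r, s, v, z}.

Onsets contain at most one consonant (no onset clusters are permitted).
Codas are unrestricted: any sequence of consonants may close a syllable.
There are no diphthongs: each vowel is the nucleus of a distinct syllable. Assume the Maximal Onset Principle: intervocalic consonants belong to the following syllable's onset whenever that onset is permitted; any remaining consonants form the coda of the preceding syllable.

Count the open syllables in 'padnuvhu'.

1

Vowels present: a, u, u; each is a nucleus, giving 3 syllables.
V1 /a/ – V2 /u/: /dn/; trying suffixes from longest down, /n/ is the first permitted one, so coda /d/ | onset /n/.
V2 /u/ – V3 /u/: /vh/; trying suffixes from longest down, /h/ is the first permitted one, so coda /v/ | onset /h/.
So the parse is pad.nuv.hu.
Classifying each syllable: /pad/ (closed), /nuv/ (closed), /hu/ (open).
Open syllables: 1.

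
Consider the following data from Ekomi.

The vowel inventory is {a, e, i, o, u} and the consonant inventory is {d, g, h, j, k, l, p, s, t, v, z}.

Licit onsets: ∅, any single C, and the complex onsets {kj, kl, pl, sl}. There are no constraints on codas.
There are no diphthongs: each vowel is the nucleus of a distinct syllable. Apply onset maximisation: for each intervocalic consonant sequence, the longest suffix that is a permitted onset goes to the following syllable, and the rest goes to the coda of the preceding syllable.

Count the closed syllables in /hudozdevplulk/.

Nuclei (vowels): u, o, e, u → 4 syllables.
V1 /u/ – V2 /o/: /d/ → onset of the next syllable (single consonants are always licit onsets).
V2 /o/ – V3 /e/: cluster /zd/ — the longest permitted-onset suffix is /d/; onset = /d/, preceding coda = /z/.
V3 /e/ – V4 /u/: cluster /vpl/ — the longest permitted-onset suffix is /pl/; onset = /pl/, preceding coda = /v/.
Result: hu.doz.dev.plulk.
Classifying each syllable: /hu/ (open), /doz/ (closed), /dev/ (closed), /plulk/ (closed).
Closed syllables: 3.

3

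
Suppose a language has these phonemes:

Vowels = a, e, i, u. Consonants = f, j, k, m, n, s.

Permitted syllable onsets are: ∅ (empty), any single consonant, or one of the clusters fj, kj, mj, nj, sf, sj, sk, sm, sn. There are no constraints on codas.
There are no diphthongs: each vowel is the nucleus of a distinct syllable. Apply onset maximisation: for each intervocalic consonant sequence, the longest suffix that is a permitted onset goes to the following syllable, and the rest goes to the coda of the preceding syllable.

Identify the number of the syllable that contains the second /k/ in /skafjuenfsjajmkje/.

5

Nuclei (vowels): a, u, e, a, e → 5 syllables.
V1 /a/ – V2 /u/: cluster /fj/ — /fj/ is itself a permitted onset, so the whole cluster goes right; preceding coda = ∅.
V2 /u/ – V3 /e/: no consonants, so the boundary falls immediately after /u/.
V3 /e/ – V4 /a/: /nfsj/; trying suffixes from longest down, /sj/ is the first permitted one, so coda /nf/ | onset /sj/.
V4 /a/ – V5 /e/: /jmkj/ — longest licit onset from the right is /kj/, leaving /jm/ as coda.
Putting it together: ska.fju.enf.sjajm.kje.
The second /k/ is in the onset of syllable 5 (/kje/).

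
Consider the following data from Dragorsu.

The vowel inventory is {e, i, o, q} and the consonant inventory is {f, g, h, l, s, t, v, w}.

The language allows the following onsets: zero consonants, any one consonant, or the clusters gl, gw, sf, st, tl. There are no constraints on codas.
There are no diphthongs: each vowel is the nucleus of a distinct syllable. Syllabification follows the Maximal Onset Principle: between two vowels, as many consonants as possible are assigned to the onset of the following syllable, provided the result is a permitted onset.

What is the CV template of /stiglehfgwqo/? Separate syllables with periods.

CCV.CCVCC.CCV.V

Vowels present: i, e, q, o; each is a nucleus, giving 4 syllables.
Between /i/ (V1) and /e/ (V2): cluster /gl/ — /gl/ is itself a permitted onset, so the whole cluster goes right; preceding coda = ∅.
Between /e/ (V2) and /q/ (V3): cluster /hfgw/ — the longest permitted-onset suffix is /gw/; onset = /gw/, preceding coda = /hf/.
Between /q/ (V3) and /o/ (V4): nothing intervenes; syllable break is V.V.
So the parse is sti.glehf.gwq.o.
Mapping each syllable to C/V: /sti/ → CCV, /glehf/ → CCVCC, /gwq/ → CCV, /o/ → V.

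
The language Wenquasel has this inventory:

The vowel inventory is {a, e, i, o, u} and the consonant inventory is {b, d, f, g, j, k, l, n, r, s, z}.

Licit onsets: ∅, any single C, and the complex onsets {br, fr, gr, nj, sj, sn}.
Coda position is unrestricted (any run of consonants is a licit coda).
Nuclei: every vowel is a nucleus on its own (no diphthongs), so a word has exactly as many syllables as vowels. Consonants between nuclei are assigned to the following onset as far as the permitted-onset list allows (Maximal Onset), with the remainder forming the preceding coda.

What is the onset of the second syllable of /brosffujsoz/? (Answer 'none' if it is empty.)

f

Nuclei (vowels): o, u, o → 3 syllables.
σ1/σ2 boundary: /sff/ — longest licit onset from the right is /f/, leaving /sf/ as coda.
σ2/σ3 boundary: cluster /js/ — the longest permitted-onset suffix is /s/; onset = /s/, preceding coda = /j/.
Result: brosf.fuj.soz.
Syllable 2 is /fuj/: onset /f/, nucleus /u/, coda /j/.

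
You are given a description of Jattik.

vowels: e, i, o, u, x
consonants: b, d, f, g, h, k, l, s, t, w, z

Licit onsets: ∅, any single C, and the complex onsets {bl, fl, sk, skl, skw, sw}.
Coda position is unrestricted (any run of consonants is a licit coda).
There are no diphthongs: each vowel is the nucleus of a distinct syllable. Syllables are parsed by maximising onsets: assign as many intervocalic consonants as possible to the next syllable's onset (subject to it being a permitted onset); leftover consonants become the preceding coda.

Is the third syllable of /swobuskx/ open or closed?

The vowels are o, u, x — 3 nuclei, so 3 syllables.
/o…u/ gap (V1→V2): just /b/ — single C goes to the following onset.
/u…x/ gap (V2→V3): cluster /sk/ — /sk/ is itself a permitted onset, so the whole cluster goes right; preceding coda = ∅.
Syllabification: swo.bu.skx.
Syllable 3 is /skx/; it ends in its nucleus with no coda, so it is open.

open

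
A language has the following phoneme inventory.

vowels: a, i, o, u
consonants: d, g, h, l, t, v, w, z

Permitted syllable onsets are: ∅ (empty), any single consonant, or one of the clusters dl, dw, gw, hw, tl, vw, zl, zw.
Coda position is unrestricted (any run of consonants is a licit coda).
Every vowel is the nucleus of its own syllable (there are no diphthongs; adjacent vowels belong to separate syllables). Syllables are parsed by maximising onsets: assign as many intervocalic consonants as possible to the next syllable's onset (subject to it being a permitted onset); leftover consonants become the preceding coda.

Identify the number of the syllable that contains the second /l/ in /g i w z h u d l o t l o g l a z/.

4

Nuclei (vowels): i, u, o, o, a → 5 syllables.
σ1/σ2 boundary: /wzh/ — longest licit onset from the right is /h/, leaving /wz/ as coda.
σ2/σ3 boundary: /dl/ is a licit onset in full, so it all attaches to the next syllable.
σ3/σ4 boundary: /tl/ — entire cluster is a permitted onset → onset /tl/, coda ∅.
σ4/σ5 boundary: /gl/ splits as /g/ + /l/ (/l/ is the longest suffix that is a licit onset).
Syllabification: giwz.hu.dlo.tlog.laz.
The second /l/ is in the onset of syllable 4 (/tlog/).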